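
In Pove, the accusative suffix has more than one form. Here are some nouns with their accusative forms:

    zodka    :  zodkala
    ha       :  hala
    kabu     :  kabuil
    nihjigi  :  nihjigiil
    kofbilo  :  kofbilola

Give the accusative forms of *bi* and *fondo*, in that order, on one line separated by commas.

biil, fondola

The pattern is height harmony: -il when the last vowel of the stem is a high vowel (*kabu*, *nihjigi*); -la when the last vowel of the stem is a non-high vowel (*zodka*, *ha*, *kofbilo*).
*bi*: last vowel = /i/, a high vowel → -il → *biil*.
*fondo*: last vowel = /o/, a non-high vowel → -la → *fondola*.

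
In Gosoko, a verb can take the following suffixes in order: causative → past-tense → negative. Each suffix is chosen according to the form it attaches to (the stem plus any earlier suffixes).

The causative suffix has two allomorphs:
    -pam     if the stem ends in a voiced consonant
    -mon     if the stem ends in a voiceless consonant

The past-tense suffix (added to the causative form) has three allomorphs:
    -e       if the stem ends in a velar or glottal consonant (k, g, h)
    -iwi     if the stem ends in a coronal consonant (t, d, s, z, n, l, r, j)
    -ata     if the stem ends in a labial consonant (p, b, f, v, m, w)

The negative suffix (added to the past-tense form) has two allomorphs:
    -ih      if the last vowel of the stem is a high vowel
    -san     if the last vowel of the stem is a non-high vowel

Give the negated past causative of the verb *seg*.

segpamatasan

*seg* — final consonant /g/ (voiced) → -pam → *segpam*.
The final consonant of the causative form *segpam* is /m/, which is labial, so the past-tense suffix is -ata, giving *segpamata*.
Since the last vowel of the past-tense form *segpamata* is /a/ (a non-high vowel), it takes -san, giving *segpamatasan*.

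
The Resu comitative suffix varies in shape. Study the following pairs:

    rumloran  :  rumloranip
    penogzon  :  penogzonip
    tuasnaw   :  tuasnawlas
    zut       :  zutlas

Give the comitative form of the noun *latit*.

latitlas

The alternation tracks the final consonant of the stem — -ip when the stem ends in a nasal (*rumloran*, *penogzon*); -las when the stem ends in a non-nasal consonant (*tuasnaw*, *zut*).
Since the final consonant of *latit* is /t/ (non-nasal), it takes -las, giving *latitlas*.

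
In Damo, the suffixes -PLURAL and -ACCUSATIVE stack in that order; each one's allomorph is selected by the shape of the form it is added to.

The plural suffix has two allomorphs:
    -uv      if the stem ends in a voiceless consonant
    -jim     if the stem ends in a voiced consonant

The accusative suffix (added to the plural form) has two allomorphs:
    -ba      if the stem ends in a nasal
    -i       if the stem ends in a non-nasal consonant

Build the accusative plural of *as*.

asuvi

*as*: final consonant = /s/, voiceless → -uv → *asuv*.
The final consonant of the plural form *asuv* is /v/, which is non-nasal, so the accusative suffix is -i, giving *asuvi*.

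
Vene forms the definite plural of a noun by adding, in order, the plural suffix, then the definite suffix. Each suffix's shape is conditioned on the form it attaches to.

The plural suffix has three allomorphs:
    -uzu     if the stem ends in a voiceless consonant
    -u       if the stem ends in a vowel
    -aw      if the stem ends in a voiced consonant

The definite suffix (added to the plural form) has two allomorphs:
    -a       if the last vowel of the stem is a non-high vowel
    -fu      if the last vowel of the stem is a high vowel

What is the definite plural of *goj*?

Since the final sound of *goj* is /j/ (a voiced consonant), it takes -aw, giving *gojaw*.
The plural form *gojaw*: last vowel = /a/, a non-high vowel → -a → *gojawa*.

gojawa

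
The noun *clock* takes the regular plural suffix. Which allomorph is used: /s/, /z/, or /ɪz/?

The stem *clock* ends in a voiceless non-sibilant consonant.
The plural suffix surfaces as /ɪz/ after sibilants, /s/ after other voiceless consonants, and /z/ after other voiced sounds.
So the plural -s on *clock* is pronounced /s/.

/s/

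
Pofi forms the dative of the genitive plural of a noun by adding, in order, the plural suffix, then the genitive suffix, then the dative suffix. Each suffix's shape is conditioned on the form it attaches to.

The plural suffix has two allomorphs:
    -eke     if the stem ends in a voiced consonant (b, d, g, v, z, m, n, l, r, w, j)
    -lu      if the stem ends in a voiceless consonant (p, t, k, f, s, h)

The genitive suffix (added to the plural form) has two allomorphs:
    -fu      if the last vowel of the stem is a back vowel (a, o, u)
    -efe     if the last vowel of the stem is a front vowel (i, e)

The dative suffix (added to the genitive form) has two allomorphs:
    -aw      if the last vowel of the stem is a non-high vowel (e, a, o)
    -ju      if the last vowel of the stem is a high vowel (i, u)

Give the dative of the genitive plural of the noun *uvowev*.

uvowevekeefeaw

The final consonant of *uvowev* is /v/, which is voiced, so the plural suffix is -eke, giving *uvoweveke*.
The plural form *uvoweveke* — last vowel /e/ (a front vowel) → -efe → *uvowevekeefe*.
The genitive form *uvowevekeefe*: last vowel = /e/, a non-high vowel → -aw → *uvowevekeefeaw*.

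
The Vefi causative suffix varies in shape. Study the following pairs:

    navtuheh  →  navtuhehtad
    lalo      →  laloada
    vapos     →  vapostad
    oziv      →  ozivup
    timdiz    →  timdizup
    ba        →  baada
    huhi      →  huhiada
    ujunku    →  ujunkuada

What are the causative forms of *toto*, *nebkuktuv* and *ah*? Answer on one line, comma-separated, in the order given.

The suffix is conditioned by the final sound: -tad when the stem ends in a voiceless consonant (*navtuheh*, *vapos*); -up when the stem ends in a voiced consonant (*oziv*, *timdiz*); -ada when the stem ends in a vowel (*lalo*, *ba*, *huhi*, *ujunku*).
The final sound of *toto* is /o/, which is a vowel, so the suffix is -ada, giving *totoada*.
The final sound of *nebkuktuv* is /v/, which is a voiced consonant, so the suffix is -up, giving *nebkuktuvup*.
*ah*: final sound = /h/, a voiceless consonant → -tad → *ahtad*.

totoada, nebkuktuvup, ahtad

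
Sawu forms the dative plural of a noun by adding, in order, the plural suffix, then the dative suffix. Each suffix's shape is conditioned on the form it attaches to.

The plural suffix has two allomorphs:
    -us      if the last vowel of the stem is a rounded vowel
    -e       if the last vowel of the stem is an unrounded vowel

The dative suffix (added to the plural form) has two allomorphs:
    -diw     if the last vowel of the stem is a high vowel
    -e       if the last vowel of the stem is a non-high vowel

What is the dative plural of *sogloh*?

*sogloh* — last vowel /o/ (a rounded vowel) → -us → *soglohus*.
The plural form *soglohus*: last vowel = /u/, a high vowel → -diw → *soglohusdiw*.

soglohusdiw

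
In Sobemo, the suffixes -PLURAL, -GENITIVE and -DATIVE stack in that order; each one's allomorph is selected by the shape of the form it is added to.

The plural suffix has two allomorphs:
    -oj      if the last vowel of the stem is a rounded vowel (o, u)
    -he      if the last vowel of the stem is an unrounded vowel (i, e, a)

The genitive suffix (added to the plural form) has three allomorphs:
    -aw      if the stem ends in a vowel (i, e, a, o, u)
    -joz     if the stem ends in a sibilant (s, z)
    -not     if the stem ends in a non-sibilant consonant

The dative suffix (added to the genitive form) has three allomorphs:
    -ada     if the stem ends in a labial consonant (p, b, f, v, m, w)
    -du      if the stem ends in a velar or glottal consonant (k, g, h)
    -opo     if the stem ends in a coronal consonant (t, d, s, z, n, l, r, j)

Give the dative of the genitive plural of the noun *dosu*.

The last vowel of *dosu* is /u/, which is a rounded vowel, so the plural suffix is -oj, giving *dosuoj*.
Since the final sound of the plural form *dosuoj* is /j/ (a non-sibilant consonant), it takes -not, giving *dosuojnot*.
Since the final consonant of the genitive form *dosuojnot* is /t/ (coronal), it takes -opo, giving *dosuojnotopo*.

dosuojnotopo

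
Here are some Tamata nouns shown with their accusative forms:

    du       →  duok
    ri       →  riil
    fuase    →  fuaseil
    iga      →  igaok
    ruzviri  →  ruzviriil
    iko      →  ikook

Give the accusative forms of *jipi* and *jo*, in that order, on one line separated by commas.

jipiil, jook

The suffix is conditioned by the last vowel: -il when the last vowel of the stem is a front vowel (*ri*, *fuase*, *ruzviri*); -ok when the last vowel of the stem is a back vowel (*du*, *iga*, *iko*).
The last vowel of *jipi* is /i/, which is a front vowel, so the suffix is -il, giving *jipiil*.
*jo* — last vowel /o/ (a back vowel) → -ok → *jook*.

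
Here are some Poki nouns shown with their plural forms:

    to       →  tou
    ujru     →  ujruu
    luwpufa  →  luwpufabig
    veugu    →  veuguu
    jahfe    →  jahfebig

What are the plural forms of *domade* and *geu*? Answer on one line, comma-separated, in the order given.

domadebig, geuu

The pattern is rounding harmony: -u when the last vowel of the stem is a rounded vowel (*to*, *ujru*, *veugu*); -big when the last vowel of the stem is an unrounded vowel (*luwpufa*, *jahfe*).
Since the last vowel of *domade* is /e/ (an unrounded vowel), it takes -big, giving *domadebig*.
*geu*: last vowel = /u/, a rounded vowel → -u → *geuu*.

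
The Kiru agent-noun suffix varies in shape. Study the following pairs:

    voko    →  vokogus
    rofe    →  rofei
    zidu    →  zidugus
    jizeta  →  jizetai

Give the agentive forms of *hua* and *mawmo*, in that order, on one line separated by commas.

The alternation tracks the last vowel of the stem — -gus when the last vowel of the stem is a rounded vowel (*voko*, *zidu*); -i when the last vowel of the stem is an unrounded vowel (*rofe*, *jizeta*).
Since the last vowel of *hua* is /a/ (an unrounded vowel), it takes -i, giving *huai*.
*mawmo*: last vowel = /o/, a rounded vowel → -gus → *mawmogus*.

huai, mawmogus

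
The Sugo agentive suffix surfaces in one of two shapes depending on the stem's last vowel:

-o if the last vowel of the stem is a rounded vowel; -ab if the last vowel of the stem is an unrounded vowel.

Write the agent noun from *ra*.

raab

*ra*: last vowel = /a/, an unrounded vowel → -ab → *raab*.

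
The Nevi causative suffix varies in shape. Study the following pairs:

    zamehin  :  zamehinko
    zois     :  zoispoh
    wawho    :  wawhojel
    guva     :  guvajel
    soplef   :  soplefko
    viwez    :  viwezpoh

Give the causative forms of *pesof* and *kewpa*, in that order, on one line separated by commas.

Looking at the final sound of each stem: -poh when the stem ends in a sibilant (*zois*, *viwez*); -ko when the stem ends in a non-sibilant consonant (*zamehin*, *soplef*); -jel when the stem ends in a vowel (*wawho*, *guva*).
*pesof*: final sound = /f/, a non-sibilant consonant → -ko → *pesofko*.
*kewpa*: final sound = /a/, a vowel → -jel → *kewpajel*.

pesofko, kewpajel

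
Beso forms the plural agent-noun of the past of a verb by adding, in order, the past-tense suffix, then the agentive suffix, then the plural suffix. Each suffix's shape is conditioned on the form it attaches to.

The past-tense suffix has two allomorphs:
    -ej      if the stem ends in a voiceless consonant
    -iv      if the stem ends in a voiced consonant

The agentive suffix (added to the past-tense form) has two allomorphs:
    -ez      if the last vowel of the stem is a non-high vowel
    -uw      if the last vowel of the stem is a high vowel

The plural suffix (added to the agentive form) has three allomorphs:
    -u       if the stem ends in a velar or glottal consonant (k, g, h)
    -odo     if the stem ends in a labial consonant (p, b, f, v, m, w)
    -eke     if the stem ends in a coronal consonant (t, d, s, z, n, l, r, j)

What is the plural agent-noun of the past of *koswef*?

*koswef* — final consonant /f/ (voiceless) → -ej → *koswefej*.
Since the last vowel of the past-tense form *koswefej* is /e/ (a non-high vowel), it takes -ez, giving *koswefejez*.
Since the final consonant of the agentive form *koswefejez* is /z/ (coronal), it takes -eke, giving *koswefejezeke*.

koswefejezeke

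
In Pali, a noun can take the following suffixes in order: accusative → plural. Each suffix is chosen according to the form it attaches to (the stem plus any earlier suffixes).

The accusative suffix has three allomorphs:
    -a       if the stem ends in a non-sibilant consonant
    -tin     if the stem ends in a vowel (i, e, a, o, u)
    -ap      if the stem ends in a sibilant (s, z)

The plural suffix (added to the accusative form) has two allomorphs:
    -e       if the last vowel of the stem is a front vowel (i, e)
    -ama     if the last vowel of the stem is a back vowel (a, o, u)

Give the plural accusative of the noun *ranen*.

Since the final sound of *ranen* is /n/ (a non-sibilant consonant), it takes -a, giving *ranena*.
The last vowel of the accusative form *ranena* is /a/, which is a back vowel, so the plural suffix is -ama, giving *ranenaama*.

ranenaama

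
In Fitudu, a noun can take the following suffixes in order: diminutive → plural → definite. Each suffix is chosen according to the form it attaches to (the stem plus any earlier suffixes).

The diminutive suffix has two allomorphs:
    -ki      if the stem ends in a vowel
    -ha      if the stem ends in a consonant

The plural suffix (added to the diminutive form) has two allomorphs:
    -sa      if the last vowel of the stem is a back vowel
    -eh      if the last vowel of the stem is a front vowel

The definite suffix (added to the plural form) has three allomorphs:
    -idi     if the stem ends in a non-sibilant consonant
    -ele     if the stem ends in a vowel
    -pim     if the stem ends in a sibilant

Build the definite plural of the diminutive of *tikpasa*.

tikpasakiehidi

The final sound of *tikpasa* is /a/, which is a vowel, so the diminutive suffix is -ki, giving *tikpasaki*.
The last vowel of the diminutive form *tikpasaki* is /i/, which is a front vowel, so the plural suffix is -eh, giving *tikpasakieh*.
The plural form *tikpasakieh*: final sound = /h/, a non-sibilant consonant → -idi → *tikpasakiehidi*.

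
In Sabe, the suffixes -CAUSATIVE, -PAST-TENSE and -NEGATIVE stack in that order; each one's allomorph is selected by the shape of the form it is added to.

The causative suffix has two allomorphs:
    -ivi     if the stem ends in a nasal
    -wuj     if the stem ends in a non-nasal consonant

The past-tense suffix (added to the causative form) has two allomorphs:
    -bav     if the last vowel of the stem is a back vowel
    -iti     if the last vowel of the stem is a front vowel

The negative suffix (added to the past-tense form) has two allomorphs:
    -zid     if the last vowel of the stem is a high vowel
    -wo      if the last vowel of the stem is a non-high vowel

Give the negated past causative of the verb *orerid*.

oreridwujbavwo

*orerid*: final consonant = /d/, non-nasal → -wuj → *oreridwuj*.
The causative form *oreridwuj*: last vowel = /u/, a back vowel → -bav → *oreridwujbav*.
Since the last vowel of the past-tense form *oreridwujbav* is /a/ (a non-high vowel), it takes -wo, giving *oreridwujbavwo*.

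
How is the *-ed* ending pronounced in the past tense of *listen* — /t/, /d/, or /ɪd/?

/d/

The stem *listen* ends in a voiced sound other than /d/.
The -ed suffix is realized as /ɪd/ after /t, d/; as /t/ after other voiceless consonants; and as /d/ after other voiced sounds.
So -ed on *listen* is pronounced /d/.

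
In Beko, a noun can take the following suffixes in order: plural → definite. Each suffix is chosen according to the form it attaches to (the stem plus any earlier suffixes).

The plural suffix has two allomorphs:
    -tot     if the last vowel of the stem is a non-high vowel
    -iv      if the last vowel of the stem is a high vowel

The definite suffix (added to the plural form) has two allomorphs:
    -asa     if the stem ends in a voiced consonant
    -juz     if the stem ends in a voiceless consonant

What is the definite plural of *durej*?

*durej* — last vowel /e/ (a non-high vowel) → -tot → *durejtot*.
The final consonant of the plural form *durejtot* is /t/, which is voiceless, so the definite suffix is -juz, giving *durejtotjuz*.

durejtotjuz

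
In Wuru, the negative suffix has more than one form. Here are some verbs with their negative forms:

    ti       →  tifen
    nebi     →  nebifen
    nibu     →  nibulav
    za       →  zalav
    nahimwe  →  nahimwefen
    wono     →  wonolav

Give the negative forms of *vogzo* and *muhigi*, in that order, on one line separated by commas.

The suffix is conditioned by the last vowel: -fen when the last vowel of the stem is a front vowel (*ti*, *nebi*, *nahimwe*); -lav when the last vowel of the stem is a back vowel (*nibu*, *za*, *wono*).
The last vowel of *vogzo* is /o/, which is a back vowel, so the suffix is -lav, giving *vogzolav*.
*muhigi*: last vowel = /i/, a front vowel → -fen → *muhigifen*.

vogzolav, muhigifen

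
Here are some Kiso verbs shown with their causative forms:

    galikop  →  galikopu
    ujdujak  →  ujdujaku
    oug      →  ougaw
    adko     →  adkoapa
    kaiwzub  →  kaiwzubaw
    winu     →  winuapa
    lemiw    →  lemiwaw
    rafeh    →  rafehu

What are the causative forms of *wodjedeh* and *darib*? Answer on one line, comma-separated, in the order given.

Looking at the final sound of each stem: -u when the stem ends in a voiceless consonant (*galikop*, *ujdujak*, *rafeh*); -aw when the stem ends in a voiced consonant (*oug*, *kaiwzub*, *lemiw*); -apa when the stem ends in a vowel (*adko*, *winu*).
Since the final sound of *wodjedeh* is /h/ (a voiceless consonant), it takes -u, giving *wodjedehu*.
The final sound of *darib* is /b/, which is a voiced consonant, so the suffix is -aw, giving *daribaw*.

wodjedehu, daribaw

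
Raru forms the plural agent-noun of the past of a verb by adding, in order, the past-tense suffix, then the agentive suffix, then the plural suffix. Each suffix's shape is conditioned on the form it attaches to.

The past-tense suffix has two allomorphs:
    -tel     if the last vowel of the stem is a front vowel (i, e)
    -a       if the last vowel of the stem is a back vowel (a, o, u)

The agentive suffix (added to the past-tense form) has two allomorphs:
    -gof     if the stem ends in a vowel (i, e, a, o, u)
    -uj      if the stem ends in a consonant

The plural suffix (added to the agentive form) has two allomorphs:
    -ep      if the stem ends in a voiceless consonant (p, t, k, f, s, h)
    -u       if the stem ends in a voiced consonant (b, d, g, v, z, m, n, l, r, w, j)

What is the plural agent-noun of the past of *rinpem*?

The last vowel of *rinpem* is /e/, which is a front vowel, so the past-tense suffix is -tel, giving *rinpemtel*.
The final sound of the past-tense form *rinpemtel* is /l/, which is a consonant, so the agentive suffix is -uj, giving *rinpemteluj*.
The agentive form *rinpemteluj*: final consonant = /j/, voiced → -u → *rinpemteluju*.

rinpemteluju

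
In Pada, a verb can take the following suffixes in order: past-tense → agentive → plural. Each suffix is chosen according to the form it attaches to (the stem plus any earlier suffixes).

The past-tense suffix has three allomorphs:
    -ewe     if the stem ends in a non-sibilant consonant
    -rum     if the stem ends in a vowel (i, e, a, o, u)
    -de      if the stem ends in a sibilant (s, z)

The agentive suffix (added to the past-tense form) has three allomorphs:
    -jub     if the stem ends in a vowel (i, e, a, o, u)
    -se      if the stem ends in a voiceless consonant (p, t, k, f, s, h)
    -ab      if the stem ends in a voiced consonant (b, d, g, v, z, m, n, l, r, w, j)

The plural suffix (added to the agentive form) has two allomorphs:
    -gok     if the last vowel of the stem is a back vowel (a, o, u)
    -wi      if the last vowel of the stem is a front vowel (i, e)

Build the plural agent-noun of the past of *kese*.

keserumabgok

*kese*: final sound = /e/, a vowel → -rum → *keserum*.
The final sound of the past-tense form *keserum* is /m/, which is a voiced consonant, so the agentive suffix is -ab, giving *keserumab*.
The agentive form *keserumab* — last vowel /a/ (a back vowel) → -gok → *keserumabgok*.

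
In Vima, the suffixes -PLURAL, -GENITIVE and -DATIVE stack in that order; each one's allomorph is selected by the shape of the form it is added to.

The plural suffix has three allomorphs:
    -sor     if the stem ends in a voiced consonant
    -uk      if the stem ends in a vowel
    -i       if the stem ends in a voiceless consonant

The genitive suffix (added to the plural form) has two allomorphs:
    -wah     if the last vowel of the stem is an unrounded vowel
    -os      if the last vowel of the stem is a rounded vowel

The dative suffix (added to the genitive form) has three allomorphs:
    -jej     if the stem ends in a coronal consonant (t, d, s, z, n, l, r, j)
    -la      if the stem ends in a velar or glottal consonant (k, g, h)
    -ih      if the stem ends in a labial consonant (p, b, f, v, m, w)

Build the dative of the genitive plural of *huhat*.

huhatiwahla

Since the final sound of *huhat* is /t/ (a voiceless consonant), it takes -i, giving *huhati*.
The plural form *huhati*: last vowel = /i/, an unrounded vowel → -wah → *huhatiwah*.
The final consonant of the genitive form *huhatiwah* is /h/, which is velar/glottal, so the dative suffix is -la, giving *huhatiwahla*.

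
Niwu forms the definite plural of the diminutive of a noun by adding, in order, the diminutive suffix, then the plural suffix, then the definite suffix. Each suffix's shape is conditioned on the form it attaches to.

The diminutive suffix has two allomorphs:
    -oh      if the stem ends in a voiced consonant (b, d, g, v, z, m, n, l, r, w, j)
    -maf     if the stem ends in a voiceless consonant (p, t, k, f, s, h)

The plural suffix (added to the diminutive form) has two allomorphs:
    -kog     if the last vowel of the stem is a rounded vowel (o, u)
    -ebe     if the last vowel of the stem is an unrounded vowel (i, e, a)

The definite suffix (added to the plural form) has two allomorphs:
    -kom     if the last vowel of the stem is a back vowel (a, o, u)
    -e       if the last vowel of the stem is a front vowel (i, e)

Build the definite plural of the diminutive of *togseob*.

Since the final consonant of *togseob* is /b/ (voiced), it takes -oh, giving *togseoboh*.
The diminutive form *togseoboh* — last vowel /o/ (a rounded vowel) → -kog → *togseobohkog*.
The plural form *togseobohkog*: last vowel = /o/, a back vowel → -kom → *togseobohkogkom*.

togseobohkogkom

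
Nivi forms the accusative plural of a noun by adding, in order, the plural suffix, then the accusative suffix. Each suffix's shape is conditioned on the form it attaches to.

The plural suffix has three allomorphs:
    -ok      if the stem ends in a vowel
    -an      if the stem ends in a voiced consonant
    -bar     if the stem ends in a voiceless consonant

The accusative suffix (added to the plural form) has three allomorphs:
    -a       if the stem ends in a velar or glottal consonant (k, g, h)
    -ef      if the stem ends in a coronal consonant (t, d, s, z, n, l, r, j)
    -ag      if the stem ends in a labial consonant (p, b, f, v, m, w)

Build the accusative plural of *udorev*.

udorevanef

*udorev*: final sound = /v/, a voiced consonant → -an → *udorevan*.
The final consonant of the plural form *udorevan* is /n/, which is coronal, so the accusative suffix is -ef, giving *udorevanef*.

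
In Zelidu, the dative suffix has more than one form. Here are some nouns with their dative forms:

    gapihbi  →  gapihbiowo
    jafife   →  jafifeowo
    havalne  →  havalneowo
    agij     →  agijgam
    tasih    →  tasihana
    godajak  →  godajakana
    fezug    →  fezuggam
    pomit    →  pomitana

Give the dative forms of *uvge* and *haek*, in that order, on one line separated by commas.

uvgeowo, haekana

The alternation tracks the final sound of the stem — -ana when the stem ends in a voiceless consonant (*tasih*, *godajak*, *pomit*); -gam when the stem ends in a voiced consonant (*agij*, *fezug*); -owo when the stem ends in a vowel (*gapihbi*, *jafife*, *havalne*).
Since the final sound of *uvge* is /e/ (a vowel), it takes -owo, giving *uvgeowo*.
The final sound of *haek* is /k/, which is a voiceless consonant, so the suffix is -ana, giving *haekana*.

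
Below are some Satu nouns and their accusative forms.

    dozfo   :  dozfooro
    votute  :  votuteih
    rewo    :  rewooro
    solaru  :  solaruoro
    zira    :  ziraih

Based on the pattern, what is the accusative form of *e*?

eih

The pattern is rounding harmony: -oro when the last vowel of the stem is a rounded vowel (*dozfo*, *rewo*, *solaru*); -ih when the last vowel of the stem is an unrounded vowel (*votute*, *zira*).
*e* — last vowel /e/ (an unrounded vowel) → -ih → *eih*.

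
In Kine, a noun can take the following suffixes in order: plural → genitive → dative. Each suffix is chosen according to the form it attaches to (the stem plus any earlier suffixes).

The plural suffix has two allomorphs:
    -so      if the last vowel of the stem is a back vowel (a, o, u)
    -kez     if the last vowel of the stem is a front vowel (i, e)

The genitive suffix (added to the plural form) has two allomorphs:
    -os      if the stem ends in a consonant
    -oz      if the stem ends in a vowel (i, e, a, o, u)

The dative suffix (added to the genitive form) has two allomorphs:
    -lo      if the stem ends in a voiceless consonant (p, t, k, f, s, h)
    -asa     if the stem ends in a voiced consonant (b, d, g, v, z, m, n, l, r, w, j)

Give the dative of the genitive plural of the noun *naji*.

Since the last vowel of *naji* is /i/ (a front vowel), it takes -kez, giving *najikez*.
Since the final sound of the plural form *najikez* is /z/ (a consonant), it takes -os, giving *najikezos*.
The genitive form *najikezos*: final consonant = /s/, voiceless → -lo → *najikezoslo*.

najikezoslo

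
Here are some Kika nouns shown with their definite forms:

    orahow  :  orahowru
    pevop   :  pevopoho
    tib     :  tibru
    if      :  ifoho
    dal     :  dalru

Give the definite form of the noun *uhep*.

uhepoho

The alternation tracks the final consonant of the stem — -oho when the stem ends in a voiceless consonant (*pevop*, *if*); -ru when the stem ends in a voiced consonant (*orahow*, *tib*, *dal*).
*uhep* — final consonant /p/ (voiceless) → -oho → *uhepoho*.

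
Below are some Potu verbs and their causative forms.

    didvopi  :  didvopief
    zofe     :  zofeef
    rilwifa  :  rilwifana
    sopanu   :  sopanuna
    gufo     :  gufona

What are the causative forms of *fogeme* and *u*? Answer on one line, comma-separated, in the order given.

Looking at the last vowel of each stem: -ef when the last vowel of the stem is a front vowel (*didvopi*, *zofe*); -na when the last vowel of the stem is a back vowel (*rilwifa*, *sopanu*, *gufo*).
*fogeme*: last vowel = /e/, a front vowel → -ef → *fogemeef*.
*u* — last vowel /u/ (a back vowel) → -na → *una*.

fogemeef, una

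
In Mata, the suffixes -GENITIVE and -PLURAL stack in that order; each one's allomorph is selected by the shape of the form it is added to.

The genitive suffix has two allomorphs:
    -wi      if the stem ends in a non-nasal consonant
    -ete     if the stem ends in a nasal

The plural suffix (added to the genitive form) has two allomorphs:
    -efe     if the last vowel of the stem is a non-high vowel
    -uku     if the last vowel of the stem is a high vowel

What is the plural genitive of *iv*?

ivwiuku

The final consonant of *iv* is /v/, which is non-nasal, so the genitive suffix is -wi, giving *ivwi*.
The genitive form *ivwi*: last vowel = /i/, a high vowel → -uku → *ivwiuku*.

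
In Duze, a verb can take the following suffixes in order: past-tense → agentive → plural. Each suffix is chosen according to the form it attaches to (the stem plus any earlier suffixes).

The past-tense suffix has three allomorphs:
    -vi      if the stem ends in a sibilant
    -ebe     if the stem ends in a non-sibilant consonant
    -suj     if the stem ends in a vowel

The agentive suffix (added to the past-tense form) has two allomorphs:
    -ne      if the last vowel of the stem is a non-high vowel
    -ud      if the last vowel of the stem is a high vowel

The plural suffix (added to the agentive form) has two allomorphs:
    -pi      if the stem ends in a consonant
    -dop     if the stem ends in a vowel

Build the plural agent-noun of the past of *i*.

The final sound of *i* is /i/, which is a vowel, so the past-tense suffix is -suj, giving *isuj*.
The past-tense form *isuj*: last vowel = /u/, a high vowel → -ud → *isujud*.
Since the final sound of the agentive form *isujud* is /d/ (a consonant), it takes -pi, giving *isujudpi*.

isujudpi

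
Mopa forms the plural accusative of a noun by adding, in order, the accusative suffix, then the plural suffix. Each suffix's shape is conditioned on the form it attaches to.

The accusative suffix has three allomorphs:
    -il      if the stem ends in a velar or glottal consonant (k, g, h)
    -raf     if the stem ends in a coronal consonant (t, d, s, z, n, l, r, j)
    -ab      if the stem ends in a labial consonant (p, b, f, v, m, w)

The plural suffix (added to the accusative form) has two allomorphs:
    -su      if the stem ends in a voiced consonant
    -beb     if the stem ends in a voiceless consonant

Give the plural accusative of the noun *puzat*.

puzatrafbeb

*puzat*: final consonant = /t/, coronal → -raf → *puzatraf*.
The accusative form *puzatraf*: final consonant = /f/, voiceless → -beb → *puzatrafbeb*.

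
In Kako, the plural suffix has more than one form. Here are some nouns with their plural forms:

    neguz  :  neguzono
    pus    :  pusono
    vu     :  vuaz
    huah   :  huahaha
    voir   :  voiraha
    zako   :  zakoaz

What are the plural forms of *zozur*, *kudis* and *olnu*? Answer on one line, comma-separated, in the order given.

zozuraha, kudisono, olnuaz

The alternation tracks the final sound of the stem — -ono when the stem ends in a sibilant (*neguz*, *pus*); -aha when the stem ends in a non-sibilant consonant (*huah*, *voir*); -az when the stem ends in a vowel (*vu*, *zako*).
The final sound of *zozur* is /r/, which is a non-sibilant consonant, so the suffix is -aha, giving *zozuraha*.
*kudis*: final sound = /s/, a sibilant → -ono → *kudisono*.
*olnu*: final sound = /u/, a vowel → -az → *olnuaz*.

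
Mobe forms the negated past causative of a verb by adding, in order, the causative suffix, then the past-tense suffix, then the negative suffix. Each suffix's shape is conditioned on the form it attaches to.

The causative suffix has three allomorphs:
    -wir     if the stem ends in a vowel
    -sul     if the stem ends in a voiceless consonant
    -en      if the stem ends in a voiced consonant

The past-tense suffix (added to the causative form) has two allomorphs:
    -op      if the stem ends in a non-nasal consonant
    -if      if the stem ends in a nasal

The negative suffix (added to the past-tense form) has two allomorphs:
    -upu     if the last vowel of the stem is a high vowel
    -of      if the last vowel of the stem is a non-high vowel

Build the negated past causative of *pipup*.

pipupsulopof

The final sound of *pipup* is /p/, which is a voiceless consonant, so the causative suffix is -sul, giving *pipupsul*.
Since the final consonant of the causative form *pipupsul* is /l/ (non-nasal), it takes -op, giving *pipupsulop*.
The past-tense form *pipupsulop*: last vowel = /o/, a non-high vowel → -of → *pipupsulopof*.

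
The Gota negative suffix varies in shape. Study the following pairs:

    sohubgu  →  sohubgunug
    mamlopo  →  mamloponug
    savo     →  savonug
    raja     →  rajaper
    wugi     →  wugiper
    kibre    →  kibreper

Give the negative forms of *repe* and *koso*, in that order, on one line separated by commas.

Looking at the last vowel of each stem: -nug when the last vowel of the stem is a rounded vowel (*sohubgu*, *mamlopo*, *savo*); -per when the last vowel of the stem is an unrounded vowel (*raja*, *wugi*, *kibre*).
*repe* — last vowel /e/ (an unrounded vowel) → -per → *repeper*.
Since the last vowel of *koso* is /o/ (a rounded vowel), it takes -nug, giving *kosonug*.

repeper, kosonug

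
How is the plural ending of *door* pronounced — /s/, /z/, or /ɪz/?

/z/

The stem *door* ends in a voiced non-sibilant sound.
The plural suffix surfaces as /ɪz/ after sibilants, /s/ after other voiceless consonants, and /z/ after other voiced sounds.
So the plural -s on *door* is pronounced /z/.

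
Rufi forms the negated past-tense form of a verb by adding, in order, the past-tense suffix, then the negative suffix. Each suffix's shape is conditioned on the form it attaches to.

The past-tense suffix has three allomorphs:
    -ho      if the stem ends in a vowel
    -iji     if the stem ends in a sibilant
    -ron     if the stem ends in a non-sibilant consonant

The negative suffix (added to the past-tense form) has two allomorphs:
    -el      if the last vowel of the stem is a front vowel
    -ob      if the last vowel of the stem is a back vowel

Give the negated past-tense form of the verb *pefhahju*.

Since the final sound of *pefhahju* is /u/ (a vowel), it takes -ho, giving *pefhahjuho*.
Since the last vowel of the past-tense form *pefhahjuho* is /o/ (a back vowel), it takes -ob, giving *pefhahjuhoob*.

pefhahjuhoob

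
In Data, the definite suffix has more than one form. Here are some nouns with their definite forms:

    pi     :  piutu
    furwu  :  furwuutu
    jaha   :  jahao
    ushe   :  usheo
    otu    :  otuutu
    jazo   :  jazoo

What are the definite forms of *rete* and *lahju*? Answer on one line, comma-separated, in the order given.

reteo, lahjuutu

The suffix is conditioned by the last vowel: -utu when the last vowel of the stem is a high vowel (*pi*, *furwu*, *otu*); -o when the last vowel of the stem is a non-high vowel (*jaha*, *ushe*, *jazo*).
Since the last vowel of *rete* is /e/ (a non-high vowel), it takes -o, giving *reteo*.
The last vowel of *lahju* is /u/, which is a high vowel, so the suffix is -utu, giving *lahjuutu*.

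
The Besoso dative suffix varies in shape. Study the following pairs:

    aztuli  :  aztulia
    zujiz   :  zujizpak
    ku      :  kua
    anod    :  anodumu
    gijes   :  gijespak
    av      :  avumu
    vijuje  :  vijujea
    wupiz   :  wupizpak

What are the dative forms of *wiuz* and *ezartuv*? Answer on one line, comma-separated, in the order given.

The alternation tracks the final sound of the stem — -pak when the stem ends in a sibilant (*zujiz*, *gijes*, *wupiz*); -umu when the stem ends in a non-sibilant consonant (*anod*, *av*); -a when the stem ends in a vowel (*aztuli*, *ku*, *vijuje*).
*wiuz*: final sound = /z/, a sibilant → -pak → *wiuzpak*.
The final sound of *ezartuv* is /v/, which is a non-sibilant consonant, so the suffix is -umu, giving *ezartuvumu*.

wiuzpak, ezartuvumu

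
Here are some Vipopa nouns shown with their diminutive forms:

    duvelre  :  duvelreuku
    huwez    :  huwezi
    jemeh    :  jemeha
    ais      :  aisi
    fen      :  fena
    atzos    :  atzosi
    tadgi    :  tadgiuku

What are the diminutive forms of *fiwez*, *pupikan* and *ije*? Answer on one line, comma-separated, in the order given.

fiwezi, pupikana, ijeuku

Looking at the final sound of each stem: -i when the stem ends in a sibilant (*huwez*, *ais*, *atzos*); -a when the stem ends in a non-sibilant consonant (*jemeh*, *fen*); -uku when the stem ends in a vowel (*duvelre*, *tadgi*).
The final sound of *fiwez* is /z/, which is a sibilant, so the suffix is -i, giving *fiwezi*.
Since the final sound of *pupikan* is /n/ (a non-sibilant consonant), it takes -a, giving *pupikana*.
*ije*: final sound = /e/, a vowel → -uku → *ijeuku*.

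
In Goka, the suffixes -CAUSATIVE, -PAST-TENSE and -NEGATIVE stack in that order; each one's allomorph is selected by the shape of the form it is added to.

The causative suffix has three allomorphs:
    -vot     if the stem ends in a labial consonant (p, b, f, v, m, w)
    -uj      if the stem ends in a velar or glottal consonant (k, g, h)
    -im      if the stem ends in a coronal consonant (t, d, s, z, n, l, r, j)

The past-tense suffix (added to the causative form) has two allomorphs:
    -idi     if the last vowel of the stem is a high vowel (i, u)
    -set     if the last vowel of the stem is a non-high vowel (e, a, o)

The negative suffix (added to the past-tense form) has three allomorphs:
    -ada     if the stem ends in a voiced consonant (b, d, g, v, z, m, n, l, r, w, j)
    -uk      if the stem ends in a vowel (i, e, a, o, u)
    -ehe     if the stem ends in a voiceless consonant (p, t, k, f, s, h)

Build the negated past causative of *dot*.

*dot*: final consonant = /t/, coronal → -im → *dotim*.
The last vowel of the causative form *dotim* is /i/, which is a high vowel, so the past-tense suffix is -idi, giving *dotimidi*.
The final sound of the past-tense form *dotimidi* is /i/, which is a vowel, so the negative suffix is -uk, giving *dotimidiuk*.

dotimidiuk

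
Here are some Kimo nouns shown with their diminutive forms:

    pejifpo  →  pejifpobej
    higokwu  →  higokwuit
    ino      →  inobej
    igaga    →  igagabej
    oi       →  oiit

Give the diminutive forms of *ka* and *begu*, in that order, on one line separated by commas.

Looking at the last vowel of each stem: -it when the last vowel of the stem is a high vowel (*higokwu*, *oi*); -bej when the last vowel of the stem is a non-high vowel (*pejifpo*, *ino*, *igaga*).
*ka*: last vowel = /a/, a non-high vowel → -bej → *kabej*.
*begu*: last vowel = /u/, a high vowel → -it → *beguit*.

kabej, beguit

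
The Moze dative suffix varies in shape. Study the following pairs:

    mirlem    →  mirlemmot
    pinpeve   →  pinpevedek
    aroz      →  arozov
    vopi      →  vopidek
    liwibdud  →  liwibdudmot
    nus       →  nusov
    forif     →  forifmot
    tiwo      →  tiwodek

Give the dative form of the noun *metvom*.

Looking at the final sound of each stem: -ov when the stem ends in a sibilant (*aroz*, *nus*); -mot when the stem ends in a non-sibilant consonant (*mirlem*, *liwibdud*, *forif*); -dek when the stem ends in a vowel (*pinpeve*, *vopi*, *tiwo*).
*metvom* — final sound /m/ (a non-sibilant consonant) → -mot → *metvommot*.

metvommot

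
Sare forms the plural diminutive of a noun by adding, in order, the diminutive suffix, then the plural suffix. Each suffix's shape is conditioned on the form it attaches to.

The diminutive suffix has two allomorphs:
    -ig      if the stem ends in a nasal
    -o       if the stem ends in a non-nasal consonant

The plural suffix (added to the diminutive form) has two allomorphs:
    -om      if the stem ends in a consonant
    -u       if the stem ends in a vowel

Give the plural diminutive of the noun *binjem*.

*binjem*: final consonant = /m/, a nasal → -ig → *binjemig*.
Since the final sound of the diminutive form *binjemig* is /g/ (a consonant), it takes -om, giving *binjemigom*.

binjemigom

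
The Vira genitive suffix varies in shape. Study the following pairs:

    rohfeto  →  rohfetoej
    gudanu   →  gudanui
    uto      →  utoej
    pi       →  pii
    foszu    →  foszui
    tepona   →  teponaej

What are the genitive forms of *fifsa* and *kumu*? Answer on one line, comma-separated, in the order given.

fifsaej, kumui

The pattern is height harmony: -i when the last vowel of the stem is a high vowel (*gudanu*, *pi*, *foszu*); -ej when the last vowel of the stem is a non-high vowel (*rohfeto*, *uto*, *tepona*).
The last vowel of *fifsa* is /a/, which is a non-high vowel, so the suffix is -ej, giving *fifsaej*.
Since the last vowel of *kumu* is /u/ (a high vowel), it takes -i, giving *kumui*.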